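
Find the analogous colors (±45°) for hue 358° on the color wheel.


Base hue: 358°
Left analog: (358 - 45) mod 360 = 313°
Right analog: (358 + 45) mod 360 = 43°
Analogous hues = 313° and 43°


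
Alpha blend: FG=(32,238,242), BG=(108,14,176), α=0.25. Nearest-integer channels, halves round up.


C = α×F + (1-α)×B, with 1-α = 0.75
R: 0.25×32 + 0.75×108 = 8.00 + 81.00 = 89.00 → 89
G: 0.25×238 + 0.75×14 = 59.50 + 10.50 = 70.00 → 70
B: 0.25×242 + 0.75×176 = 60.50 + 132.00 = 192.50 → 193
= RGB(89, 70, 193)


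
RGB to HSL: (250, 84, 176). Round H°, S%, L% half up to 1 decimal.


Normalize: R'=250/255≈0.9804, G'=84/255≈0.3294, B'=176/255≈0.6902
Max=250/255, Min=84/255, Δ=Max-Min=166/255
L = (Max+Min)/2 = (250+84)/510 = 334/510 = 0.65490… → L = 65.5%
L > 0.5 → S = Δ/(2-Max-Min) = 166/(510-250-84) = 166/176 = 0.94318… → S = 94.3%
(the 1/255 factors cancel in S and H, so raw channel differences can be used)
Max is R' → H = 60 × (((G-B)/Δ) mod 6) = 60 × (((84-176)/166) mod 6)
  (-92)/166 = -0.5542…; negative, so add 6 → 5.4457…
  H = 60 × 5.4457… = 326.746…° → H = 326.7°
= HSL(326.7°, 94.3%, 65.5%)


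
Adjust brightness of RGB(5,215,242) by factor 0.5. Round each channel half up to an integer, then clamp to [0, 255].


Multiply each channel by 0.5, round half up, clamp to [0, 255]
R: 5×0.5 = 2.5 → round → 3
G: 215×0.5 = 107.5 → round → 108
B: 242×0.5 = 121
= RGB(3, 108, 121)


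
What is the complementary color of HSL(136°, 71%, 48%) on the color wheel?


Complement = opposite side of color wheel = hue + 180°
H' = (136 + 180) mod 360 = 316°
S and L unchanged.
= HSL(316°, 71%, 48%)


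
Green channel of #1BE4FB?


Color: #1BE4FB
R = 1B = 27
G = E4 = 228
B = FB = 251
Green = 228


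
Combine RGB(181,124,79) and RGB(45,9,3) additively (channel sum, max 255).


Additive: each channel = min(255, C₁+C₂)
R: 181+45 = 226 → 226
G: 124+9 = 133 → 133
B: 79+3 = 82 → 82
= RGB(226, 133, 82)


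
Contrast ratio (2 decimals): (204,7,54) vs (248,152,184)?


Linearize each sRGB channel c=v/255: c/12.92 if c ≤ 0.04045 else ((c+0.055)/1.055)^2.4
L = 0.2126×R_lin + 0.7152×G_lin + 0.0722×B_lin
Color 1 (204,7,54):
  R=204: 204/255≈0.8000 > 0.04045 → ((0.8000+0.055)/1.055)^2.4 ≈ 0.60383
  G=7: 7/255≈0.0275 ≤ 0.04045 → 0.0275/12.92 ≈ 0.00212
  B=54: 54/255≈0.2118 > 0.04045 → ((0.2118+0.055)/1.055)^2.4 ≈ 0.03689
  L1 = 0.2126×0.60383 + 0.7152×0.00212 + 0.0722×0.03689 ≈ 0.13256
Color 2 (248,152,184):
  R=248: 248/255≈0.9725 > 0.04045 → ((0.9725+0.055)/1.055)^2.4 ≈ 0.93869
  G=152: 152/255≈0.5961 > 0.04045 → ((0.5961+0.055)/1.055)^2.4 ≈ 0.31399
  B=184: 184/255≈0.7216 > 0.04045 → ((0.7216+0.055)/1.055)^2.4 ≈ 0.47932
  L2 = 0.2126×0.93869 + 0.7152×0.31399 + 0.0722×0.47932 ≈ 0.45874
Lighter = 0.45874, Darker = 0.13256
Ratio = (L_lighter + 0.05) / (L_darker + 0.05)
Ratio = (0.45874 + 0.05) / (0.13256 + 0.05) = 0.50874 / 0.18256 ≈ 2.7867
Ratio ≈ 2.79:1


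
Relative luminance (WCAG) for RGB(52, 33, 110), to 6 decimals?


Linearize each channel (sRGB transfer function): c = v/255; c_lin = c/12.92 if c ≤ 0.04045, else ((c+0.055)/1.055)^2.4
  R: 52/255 ≈ 0.203922 > 0.04045 → ((0.203922+0.055)/1.055)^2.4 ≈ 0.034340
  G: 33/255 ≈ 0.129412 > 0.04045 → ((0.129412+0.055)/1.055)^2.4 ≈ 0.015209
  B: 110/255 ≈ 0.431373 > 0.04045 → ((0.431373+0.055)/1.055)^2.4 ≈ 0.155926
R_lin = 0.034340, G_lin = 0.015209, B_lin = 0.155926
L = 0.2126×R + 0.7152×G + 0.0722×B
L = 0.2126×0.034340 + 0.7152×0.015209 + 0.0722×0.155926
L ≈ 0.029436


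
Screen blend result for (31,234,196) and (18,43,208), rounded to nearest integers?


Screen: C = 255 - (255-A)×(255-B)/255, rounded to nearest integer
R: 255 - (255-31)×(255-18)/255 = 255 - 53088/255 ≈ 255 - 208.188 = 46.812 → 47
G: 255 - (255-234)×(255-43)/255 = 255 - 4452/255 ≈ 255 - 17.459 = 237.541 → 238
B: 255 - (255-196)×(255-208)/255 = 255 - 2773/255 ≈ 255 - 10.875 = 244.125 → 244
= RGB(47, 238, 244)


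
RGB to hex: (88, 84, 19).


R = 88 → 58 (hex)
G = 84 → 54 (hex)
B = 19 → 13 (hex)
Hex = #585413


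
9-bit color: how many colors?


Colors = 2^bits = 2^9
= 512 colors


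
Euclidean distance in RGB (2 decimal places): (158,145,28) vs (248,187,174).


d = √[(R₁-R₂)² + (G₁-G₂)² + (B₁-B₂)²]
d = √[(158-248)² + (145-187)² + (28-174)²]
d = √[8100 + 1764 + 21316]
d = √31180
d ≈ 176.58


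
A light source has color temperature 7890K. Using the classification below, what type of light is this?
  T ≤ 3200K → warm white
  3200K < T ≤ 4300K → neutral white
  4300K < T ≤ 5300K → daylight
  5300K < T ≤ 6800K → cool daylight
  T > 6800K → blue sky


Temperature: 7890K
7890K > 6800K → blue sky
Classification: blue sky


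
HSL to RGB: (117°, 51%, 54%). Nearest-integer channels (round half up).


H=117°, S=0.51, L=0.54
C = (1-|2L-1|)×S = (1-|0.08|)×0.51 = 0.4692
H' = H/60 = 117/60 ≈ 1.9500; X = C×(1-|H' mod 2 - 1|) = 0.02346
m = L - C/2 = 0.54 - 0.2346 = 0.3054
Sector ⌊H'⌋ = 1 → (R',G',B') = (0.02346, 0.4692, 0.0)
RGB = ((R'+m)×255, (G'+m)×255, (B'+m)×255) = (83.8593, 197.523, 77.877)
Round half up → RGB(84, 198, 78)


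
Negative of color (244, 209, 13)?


Invert: (255-R, 255-G, 255-B)
R: 255-244 = 11
G: 255-209 = 46
B: 255-13 = 242
= RGB(11, 46, 242)


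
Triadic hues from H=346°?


Triadic: equally spaced at 120° intervals
H1 = 346°
H2 = (346 + 120) mod 360 = 106°
H3 = (346 + 240) mod 360 = 226°
Triadic = 346°, 106°, 226°


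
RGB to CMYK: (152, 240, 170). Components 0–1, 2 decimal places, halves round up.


R'=152/255≈0.5961, G'=240/255≈0.9412, B'=170/255≈0.6667
K = 1 - max(R',G',B') = 1 - 240/255 = 15/255 = 0.05882… → 0.06
(1-R'-K)/(1-K) simplifies to (max-R)/max with max = 240:
C = (240-152)/240 = 88/240 = 0.36666… → 0.37
M = (240-240)/240 = 0/240 = 0 → 0.00
Y = (240-170)/240 = 70/240 = 0.29166… → 0.29
= CMYK(0.37, 0.00, 0.29, 0.06)


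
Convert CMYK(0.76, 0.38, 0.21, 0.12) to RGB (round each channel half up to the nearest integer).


R = 255 × (1-C) × (1-K) = 255 × 0.24 × 0.88 = 53.856 → 54
G = 255 × (1-M) × (1-K) = 255 × 0.62 × 0.88 = 139.128 → 139
B = 255 × (1-Y) × (1-K) = 255 × 0.79 × 0.88 = 177.276 → 177
= RGB(54, 139, 177)


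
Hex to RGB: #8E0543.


8E → 142 (R)
05 → 5 (G)
43 → 67 (B)
= RGB(142, 5, 67)


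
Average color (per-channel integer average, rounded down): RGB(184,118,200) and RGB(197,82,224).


Midpoint: each channel = ⌊(C₁+C₂)/2⌋
R: ⌊(184+197)/2⌋ = 190
G: ⌊(118+82)/2⌋ = 100
B: ⌊(200+224)/2⌋ = 212
= RGB(190, 100, 212)


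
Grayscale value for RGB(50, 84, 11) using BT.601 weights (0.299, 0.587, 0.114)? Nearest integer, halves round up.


Gray = 0.299×R + 0.587×G + 0.114×B
Gray = 0.299×50 + 0.587×84 + 0.114×11
Gray = 14.950 + 49.308 + 1.254
Gray = 65.512 → round half up → 66
Gray = 66


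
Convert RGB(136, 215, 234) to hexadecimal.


R = 136 → 88 (hex)
G = 215 → D7 (hex)
B = 234 → EA (hex)
Hex = #88D7EA


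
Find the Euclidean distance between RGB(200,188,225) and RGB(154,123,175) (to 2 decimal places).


d = √[(R₁-R₂)² + (G₁-G₂)² + (B₁-B₂)²]
d = √[(200-154)² + (188-123)² + (225-175)²]
d = √[2116 + 4225 + 2500]
d = √8841
d ≈ 94.03


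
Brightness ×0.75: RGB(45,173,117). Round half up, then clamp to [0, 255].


Multiply each channel by 0.75, round half up, clamp to [0, 255]
R: 45×0.75 = 33.75 → round → 34
G: 173×0.75 = 129.75 → round → 130
B: 117×0.75 = 87.75 → round → 88
= RGB(34, 130, 88)


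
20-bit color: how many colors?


Colors = 2^bits = 2^20
= 1,048,576 colors


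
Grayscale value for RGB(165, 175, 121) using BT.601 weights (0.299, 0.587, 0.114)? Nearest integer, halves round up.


Gray = 0.299×R + 0.587×G + 0.114×B
Gray = 0.299×165 + 0.587×175 + 0.114×121
Gray = 49.335 + 102.725 + 13.794
Gray = 165.854 → round half up → 166
Gray = 166


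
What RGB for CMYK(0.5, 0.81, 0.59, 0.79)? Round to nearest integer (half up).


R = 255 × (1-C) × (1-K) = 255 × 0.50 × 0.21 = 26.775 → 27
G = 255 × (1-M) × (1-K) = 255 × 0.19 × 0.21 = 10.1745 → 10
B = 255 × (1-Y) × (1-K) = 255 × 0.41 × 0.21 = 21.9555 → 22
= RGB(27, 10, 22)


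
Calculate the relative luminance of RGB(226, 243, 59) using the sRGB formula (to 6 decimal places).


Linearize each channel (sRGB transfer function): c = v/255; c_lin = c/12.92 if c ≤ 0.04045, else ((c+0.055)/1.055)^2.4
  R: 226/255 ≈ 0.886275 > 0.04045 → ((0.886275+0.055)/1.055)^2.4 ≈ 0.760525
  G: 243/255 ≈ 0.952941 > 0.04045 → ((0.952941+0.055)/1.055)^2.4 ≈ 0.896269
  B: 59/255 ≈ 0.231373 > 0.04045 → ((0.231373+0.055)/1.055)^2.4 ≈ 0.043735
R_lin = 0.760525, G_lin = 0.896269, B_lin = 0.043735
L = 0.2126×R + 0.7152×G + 0.0722×B
L = 0.2126×0.760525 + 0.7152×0.896269 + 0.0722×0.043735
L ≈ 0.805857


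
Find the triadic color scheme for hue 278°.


Triadic: equally spaced at 120° intervals
H1 = 278°
H2 = (278 + 120) mod 360 = 38°
H3 = (278 + 240) mod 360 = 158°
Triadic = 278°, 38°, 158°


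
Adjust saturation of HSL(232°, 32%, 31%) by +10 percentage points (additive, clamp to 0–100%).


Original S = 32%
Adjustment = +10 percentage points
New S = 32 + (10) = 42
Clamp to [0, 100] → 42
= HSL(232°, 42%, 31%)


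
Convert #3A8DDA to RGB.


3A → 58 (R)
8D → 141 (G)
DA → 218 (B)
= RGB(58, 141, 218)


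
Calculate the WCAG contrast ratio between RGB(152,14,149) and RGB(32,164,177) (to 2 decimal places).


Linearize each sRGB channel c=v/255: c/12.92 if c ≤ 0.04045 else ((c+0.055)/1.055)^2.4
L = 0.2126×R_lin + 0.7152×G_lin + 0.0722×B_lin
Color 1 (152,14,149):
  R=152: 152/255≈0.5961 > 0.04045 → ((0.5961+0.055)/1.055)^2.4 ≈ 0.31399
  G=14: 14/255≈0.0549 > 0.04045 → ((0.0549+0.055)/1.055)^2.4 ≈ 0.00439
  B=149: 149/255≈0.5843 > 0.04045 → ((0.5843+0.055)/1.055)^2.4 ≈ 0.30054
  L1 = 0.2126×0.31399 + 0.7152×0.00439 + 0.0722×0.30054 ≈ 0.09159
Color 2 (32,164,177):
  R=32: 32/255≈0.1255 > 0.04045 → ((0.1255+0.055)/1.055)^2.4 ≈ 0.01444
  G=164: 164/255≈0.6431 > 0.04045 → ((0.6431+0.055)/1.055)^2.4 ≈ 0.37124
  B=177: 177/255≈0.6941 > 0.04045 → ((0.6941+0.055)/1.055)^2.4 ≈ 0.43966
  L2 = 0.2126×0.01444 + 0.7152×0.37124 + 0.0722×0.43966 ≈ 0.30032
Lighter = 0.30032, Darker = 0.09159
Ratio = (L_lighter + 0.05) / (L_darker + 0.05)
Ratio = (0.30032 + 0.05) / (0.09159 + 0.05) = 0.35032 / 0.14159 ≈ 2.4741
Ratio ≈ 2.47:1


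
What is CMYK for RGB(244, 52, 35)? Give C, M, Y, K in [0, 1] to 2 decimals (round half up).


R'=244/255≈0.9569, G'=52/255≈0.2039, B'=35/255≈0.1373
K = 1 - max(R',G',B') = 1 - 244/255 = 11/255 = 0.04313… → 0.04
(1-R'-K)/(1-K) simplifies to (max-R)/max with max = 244:
C = (244-244)/244 = 0/244 = 0 → 0.00
M = (244-52)/244 = 192/244 = 0.78688… → 0.79
Y = (244-35)/244 = 209/244 = 0.85655… → 0.86
= CMYK(0.00, 0.79, 0.86, 0.04)


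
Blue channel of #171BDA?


Color: #171BDA
R = 17 = 23
G = 1B = 27
B = DA = 218
Blue = 218


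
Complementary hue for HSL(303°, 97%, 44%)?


Complement = opposite side of color wheel = hue + 180°
H' = (303 + 180) mod 360 = 123°
S and L unchanged.
= HSL(123°, 97%, 44%)


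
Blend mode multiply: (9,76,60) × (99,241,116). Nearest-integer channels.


Multiply: C = A×B/255, rounded to nearest integer
R: 9×99/255 = 891/255 ≈ 3.494 → 3
G: 76×241/255 = 18316/255 ≈ 71.827 → 72
B: 60×116/255 = 6960/255 ≈ 27.294 → 27
= RGB(3, 72, 27)


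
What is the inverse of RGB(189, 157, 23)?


Invert: (255-R, 255-G, 255-B)
R: 255-189 = 66
G: 255-157 = 98
B: 255-23 = 232
= RGB(66, 98, 232)


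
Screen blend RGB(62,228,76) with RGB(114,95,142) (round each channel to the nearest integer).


Screen: C = 255 - (255-A)×(255-B)/255, rounded to nearest integer
R: 255 - (255-62)×(255-114)/255 = 255 - 27213/255 ≈ 255 - 106.718 = 148.282 → 148
G: 255 - (255-228)×(255-95)/255 = 255 - 4320/255 ≈ 255 - 16.941 = 238.059 → 238
B: 255 - (255-76)×(255-142)/255 = 255 - 20227/255 ≈ 255 - 79.322 = 175.678 → 176
= RGB(148, 238, 176)


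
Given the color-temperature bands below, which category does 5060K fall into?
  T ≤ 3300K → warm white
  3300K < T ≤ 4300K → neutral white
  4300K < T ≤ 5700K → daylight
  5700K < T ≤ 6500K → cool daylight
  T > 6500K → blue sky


Temperature: 5060K
4300K < 5060K ≤ 5700K → daylight
Classification: daylight


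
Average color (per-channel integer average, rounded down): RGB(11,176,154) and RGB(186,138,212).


Midpoint: each channel = ⌊(C₁+C₂)/2⌋
R: ⌊(11+186)/2⌋ = 98
G: ⌊(176+138)/2⌋ = 157
B: ⌊(154+212)/2⌋ = 183
= RGB(98, 157, 183)


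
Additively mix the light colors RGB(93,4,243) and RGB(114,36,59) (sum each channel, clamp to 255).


Additive: each channel = min(255, C₁+C₂)
R: 93+114 = 207 → 207
G: 4+36 = 40 → 40
B: 243+59 = 302 → 255
= RGB(207, 40, 255)


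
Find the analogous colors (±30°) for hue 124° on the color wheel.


Base hue: 124°
Left analog: (124 - 30) mod 360 = 94°
Right analog: (124 + 30) mod 360 = 154°
Analogous hues = 94° and 154°


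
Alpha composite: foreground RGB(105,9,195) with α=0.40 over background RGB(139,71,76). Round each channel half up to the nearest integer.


C = α×F + (1-α)×B, with 1-α = 0.60
R: 0.40×105 + 0.60×139 = 42.00 + 83.40 = 125.40 → 125
G: 0.40×9 + 0.60×71 = 3.60 + 42.60 = 46.20 → 46
B: 0.40×195 + 0.60×76 = 78.00 + 45.60 = 123.60 → 124
= RGB(125, 46, 124)


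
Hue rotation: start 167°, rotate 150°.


New hue = (H + rotation) mod 360
New hue = (167 + 150) mod 360
= 317 mod 360
= 317°


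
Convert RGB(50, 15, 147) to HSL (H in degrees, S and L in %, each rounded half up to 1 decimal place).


Normalize: R'=50/255≈0.1961, G'=15/255≈0.0588, B'=147/255≈0.5765
Max=147/255, Min=15/255, Δ=Max-Min=132/255
L = (Max+Min)/2 = (147+15)/510 = 162/510 = 0.31764… → L = 31.8%
L ≤ 0.5 → S = Δ/(Max+Min) = 132/(147+15) = 132/162 = 0.81481… → S = 81.5%
(the 1/255 factors cancel in S and H, so raw channel differences can be used)
Max is B' → H = 60 × ((R-G)/Δ + 4) = 60 × ((50-15)/132 + 4)
  35/132 + 4 = 0.2651… + 4 = 4.2651…
  H = 60 × 4.2651… = 255.909…° → H = 255.9°
= HSL(255.9°, 81.5%, 31.8%)


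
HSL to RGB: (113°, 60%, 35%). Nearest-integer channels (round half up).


H=113°, S=0.60, L=0.35
C = (1-|2L-1|)×S = (1-|-0.30|)×0.60 = 0.42
H' = H/60 = 113/60 ≈ 1.8833; X = C×(1-|H' mod 2 - 1|) = 0.049
m = L - C/2 = 0.35 - 0.21 = 0.14
Sector ⌊H'⌋ = 1 → (R',G',B') = (0.049, 0.42, 0.0)
RGB = ((R'+m)×255, (G'+m)×255, (B'+m)×255) = (48.195, 142.8, 35.7)
Round half up → RGB(48, 143, 36)


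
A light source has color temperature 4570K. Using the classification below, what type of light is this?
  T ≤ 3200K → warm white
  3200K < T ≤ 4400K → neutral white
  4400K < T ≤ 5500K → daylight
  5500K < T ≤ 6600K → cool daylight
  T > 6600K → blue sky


Temperature: 4570K
4400K < 4570K ≤ 5500K → daylight
Classification: daylight


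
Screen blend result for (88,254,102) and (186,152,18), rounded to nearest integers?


Screen: C = 255 - (255-A)×(255-B)/255, rounded to nearest integer
R: 255 - (255-88)×(255-186)/255 = 255 - 11523/255 ≈ 255 - 45.188 = 209.812 → 210
G: 255 - (255-254)×(255-152)/255 = 255 - 103/255 ≈ 255 - 0.404 = 254.596 → 255
B: 255 - (255-102)×(255-18)/255 = 255 - 36261/255 ≈ 255 - 142.200 = 112.800 → 113
= RGB(210, 255, 113)


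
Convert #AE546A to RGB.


AE → 174 (R)
54 → 84 (G)
6A → 106 (B)
= RGB(174, 84, 106)


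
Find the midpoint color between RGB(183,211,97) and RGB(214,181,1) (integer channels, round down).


Midpoint: each channel = ⌊(C₁+C₂)/2⌋
R: ⌊(183+214)/2⌋ = 198
G: ⌊(211+181)/2⌋ = 196
B: ⌊(97+1)/2⌋ = 49
= RGB(198, 196, 49)


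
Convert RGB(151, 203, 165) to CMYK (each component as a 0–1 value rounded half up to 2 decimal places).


R'=151/255≈0.5922, G'=203/255≈0.7961, B'=165/255≈0.6471
K = 1 - max(R',G',B') = 1 - 203/255 = 52/255 = 0.20392… → 0.20
(1-R'-K)/(1-K) simplifies to (max-R)/max with max = 203:
C = (203-151)/203 = 52/203 = 0.25615… → 0.26
M = (203-203)/203 = 0/203 = 0 → 0.00
Y = (203-165)/203 = 38/203 = 0.18719… → 0.19
= CMYK(0.26, 0.00, 0.19, 0.20)


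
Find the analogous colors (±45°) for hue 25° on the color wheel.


Base hue: 25°
Left analog: (25 - 45) mod 360 = 340°
Right analog: (25 + 45) mod 360 = 70°
Analogous hues = 340° and 70°


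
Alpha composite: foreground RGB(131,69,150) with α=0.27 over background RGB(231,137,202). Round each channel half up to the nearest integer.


C = α×F + (1-α)×B, with 1-α = 0.73
R: 0.27×131 + 0.73×231 = 35.37 + 168.63 = 204.00 → 204
G: 0.27×69 + 0.73×137 = 18.63 + 100.01 = 118.64 → 119
B: 0.27×150 + 0.73×202 = 40.50 + 147.46 = 187.96 → 188
= RGB(204, 119, 188)


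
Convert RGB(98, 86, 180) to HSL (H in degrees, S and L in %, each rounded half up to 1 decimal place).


Normalize: R'=98/255≈0.3843, G'=86/255≈0.3373, B'=180/255≈0.7059
Max=180/255, Min=86/255, Δ=Max-Min=94/255
L = (Max+Min)/2 = (180+86)/510 = 266/510 = 0.52156… → L = 52.2%
L > 0.5 → S = Δ/(2-Max-Min) = 94/(510-180-86) = 94/244 = 0.38524… → S = 38.5%
(the 1/255 factors cancel in S and H, so raw channel differences can be used)
Max is B' → H = 60 × ((R-G)/Δ + 4) = 60 × ((98-86)/94 + 4)
  12/94 + 4 = 0.1276… + 4 = 4.1276…
  H = 60 × 4.1276… = 247.659…° → H = 247.7°
= HSL(247.7°, 38.5%, 52.2%)


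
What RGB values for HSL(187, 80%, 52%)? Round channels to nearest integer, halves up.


H=187°, S=0.80, L=0.52
C = (1-|2L-1|)×S = (1-|0.04|)×0.80 = 0.768
H' = H/60 = 187/60 ≈ 3.1167; X = C×(1-|H' mod 2 - 1|) = 0.6784
m = L - C/2 = 0.52 - 0.384 = 0.136
Sector ⌊H'⌋ = 3 → (R',G',B') = (0.0, 0.6784, 0.768)
RGB = ((R'+m)×255, (G'+m)×255, (B'+m)×255) = (34.68, 207.672, 230.52)
Round half up → RGB(35, 208, 231)


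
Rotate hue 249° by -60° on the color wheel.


New hue = (H + rotation) mod 360
New hue = (249 -60) mod 360
= 189 mod 360
= 189°


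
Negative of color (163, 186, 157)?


Invert: (255-R, 255-G, 255-B)
R: 255-163 = 92
G: 255-186 = 69
B: 255-157 = 98
= RGB(92, 69, 98)


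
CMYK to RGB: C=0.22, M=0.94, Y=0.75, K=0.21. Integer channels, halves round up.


R = 255 × (1-C) × (1-K) = 255 × 0.78 × 0.79 = 157.131 → 157
G = 255 × (1-M) × (1-K) = 255 × 0.06 × 0.79 = 12.087 → 12
B = 255 × (1-Y) × (1-K) = 255 × 0.25 × 0.79 = 50.3625 → 50
= RGB(157, 12, 50)


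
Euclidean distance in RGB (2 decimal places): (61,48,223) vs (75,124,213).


d = √[(R₁-R₂)² + (G₁-G₂)² + (B₁-B₂)²]
d = √[(61-75)² + (48-124)² + (223-213)²]
d = √[196 + 5776 + 100]
d = √6072
d ≈ 77.92


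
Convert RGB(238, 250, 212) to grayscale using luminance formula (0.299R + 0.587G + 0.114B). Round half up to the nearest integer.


Gray = 0.299×R + 0.587×G + 0.114×B
Gray = 0.299×238 + 0.587×250 + 0.114×212
Gray = 71.162 + 146.750 + 24.168
Gray = 242.080 → round half up → 242
Gray = 242


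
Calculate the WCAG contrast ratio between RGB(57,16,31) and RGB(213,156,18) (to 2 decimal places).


Linearize each sRGB channel c=v/255: c/12.92 if c ≤ 0.04045 else ((c+0.055)/1.055)^2.4
L = 0.2126×R_lin + 0.7152×G_lin + 0.0722×B_lin
Color 1 (57,16,31):
  R=57: 57/255≈0.2235 > 0.04045 → ((0.2235+0.055)/1.055)^2.4 ≈ 0.04092
  G=16: 16/255≈0.0627 > 0.04045 → ((0.0627+0.055)/1.055)^2.4 ≈ 0.00518
  B=31: 31/255≈0.1216 > 0.04045 → ((0.1216+0.055)/1.055)^2.4 ≈ 0.01370
  L1 = 0.2126×0.04092 + 0.7152×0.00518 + 0.0722×0.01370 ≈ 0.01339
Color 2 (213,156,18):
  R=213: 213/255≈0.8353 > 0.04045 → ((0.8353+0.055)/1.055)^2.4 ≈ 0.66539
  G=156: 156/255≈0.6118 > 0.04045 → ((0.6118+0.055)/1.055)^2.4 ≈ 0.33245
  B=18: 18/255≈0.0706 > 0.04045 → ((0.0706+0.055)/1.055)^2.4 ≈ 0.00605
  L2 = 0.2126×0.66539 + 0.7152×0.33245 + 0.0722×0.00605 ≈ 0.37967
Lighter = 0.37967, Darker = 0.01339
Ratio = (L_lighter + 0.05) / (L_darker + 0.05)
Ratio = (0.37967 + 0.05) / (0.01339 + 0.05) = 0.42967 / 0.06339 ≈ 6.7778
Ratio ≈ 6.78:1


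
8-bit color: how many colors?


Colors = 2^bits = 2^8
= 256 colors


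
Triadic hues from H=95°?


Triadic: equally spaced at 120° intervals
H1 = 95°
H2 = (95 + 120) mod 360 = 215°
H3 = (95 + 240) mod 360 = 335°
Triadic = 95°, 215°, 335°


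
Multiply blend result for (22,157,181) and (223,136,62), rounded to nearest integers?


Multiply: C = A×B/255, rounded to nearest integer
R: 22×223/255 = 4906/255 ≈ 19.239 → 19
G: 157×136/255 = 21352/255 ≈ 83.733 → 84
B: 181×62/255 = 11222/255 ≈ 44.008 → 44
= RGB(19, 84, 44)


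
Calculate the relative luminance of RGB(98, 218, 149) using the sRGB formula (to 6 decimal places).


Linearize each channel (sRGB transfer function): c = v/255; c_lin = c/12.92 if c ≤ 0.04045, else ((c+0.055)/1.055)^2.4
  R: 98/255 ≈ 0.384314 > 0.04045 → ((0.384314+0.055)/1.055)^2.4 ≈ 0.122139
  G: 218/255 ≈ 0.854902 > 0.04045 → ((0.854902+0.055)/1.055)^2.4 ≈ 0.701102
  B: 149/255 ≈ 0.584314 > 0.04045 → ((0.584314+0.055)/1.055)^2.4 ≈ 0.300544
R_lin = 0.122139, G_lin = 0.701102, B_lin = 0.300544
L = 0.2126×R + 0.7152×G + 0.0722×B
L = 0.2126×0.122139 + 0.7152×0.701102 + 0.0722×0.300544
L ≈ 0.549094


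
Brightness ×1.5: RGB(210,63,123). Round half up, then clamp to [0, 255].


Multiply each channel by 1.5, round half up, clamp to [0, 255]
R: 210×1.5 = 315 → clamp → 255
G: 63×1.5 = 94.5 → round → 95
B: 123×1.5 = 184.5 → round → 185
= RGB(255, 95, 185)


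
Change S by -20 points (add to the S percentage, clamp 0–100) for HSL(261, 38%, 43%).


Original S = 38%
Adjustment = -20 percentage points
New S = 38 + (-20) = 18
Clamp to [0, 100] → 18
= HSL(261°, 18%, 43%)


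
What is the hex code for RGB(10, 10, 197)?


R = 10 → 0A (hex)
G = 10 → 0A (hex)
B = 197 → C5 (hex)
Hex = #0A0AC5


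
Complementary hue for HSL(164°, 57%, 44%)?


Complement = opposite side of color wheel = hue + 180°
H' = (164 + 180) mod 360 = 344°
S and L unchanged.
= HSL(344°, 57%, 44%)


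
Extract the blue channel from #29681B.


Color: #29681B
R = 29 = 41
G = 68 = 104
B = 1B = 27
Blue = 27


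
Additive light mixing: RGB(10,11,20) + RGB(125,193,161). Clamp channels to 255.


Additive: each channel = min(255, C₁+C₂)
R: 10+125 = 135 → 135
G: 11+193 = 204 → 204
B: 20+161 = 181 → 181
= RGB(135, 204, 181)


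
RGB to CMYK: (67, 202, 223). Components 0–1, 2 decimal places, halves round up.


R'=67/255≈0.2627, G'=202/255≈0.7922, B'=223/255≈0.8745
K = 1 - max(R',G',B') = 1 - 223/255 = 32/255 = 0.12549… → 0.13
(1-R'-K)/(1-K) simplifies to (max-R)/max with max = 223:
C = (223-67)/223 = 156/223 = 0.69955… → 0.70
M = (223-202)/223 = 21/223 = 0.09417… → 0.09
Y = (223-223)/223 = 0/223 = 0 → 0.00
= CMYK(0.70, 0.09, 0.00, 0.13)


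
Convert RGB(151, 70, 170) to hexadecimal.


R = 151 → 97 (hex)
G = 70 → 46 (hex)
B = 170 → AA (hex)
Hex = #9746AA


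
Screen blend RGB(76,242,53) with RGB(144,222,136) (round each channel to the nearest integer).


Screen: C = 255 - (255-A)×(255-B)/255, rounded to nearest integer
R: 255 - (255-76)×(255-144)/255 = 255 - 19869/255 ≈ 255 - 77.918 = 177.082 → 177
G: 255 - (255-242)×(255-222)/255 = 255 - 429/255 ≈ 255 - 1.682 = 253.318 → 253
B: 255 - (255-53)×(255-136)/255 = 255 - 24038/255 ≈ 255 - 94.267 = 160.733 → 161
= RGB(177, 253, 161)


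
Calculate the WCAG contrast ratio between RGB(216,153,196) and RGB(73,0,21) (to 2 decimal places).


Linearize each sRGB channel c=v/255: c/12.92 if c ≤ 0.04045 else ((c+0.055)/1.055)^2.4
L = 0.2126×R_lin + 0.7152×G_lin + 0.0722×B_lin
Color 1 (216,153,196):
  R=216: 216/255≈0.8471 > 0.04045 → ((0.8471+0.055)/1.055)^2.4 ≈ 0.68669
  G=153: 153/255≈0.6000 > 0.04045 → ((0.6000+0.055)/1.055)^2.4 ≈ 0.31855
  B=196: 196/255≈0.7686 > 0.04045 → ((0.7686+0.055)/1.055)^2.4 ≈ 0.55201
  L1 = 0.2126×0.68669 + 0.7152×0.31855 + 0.0722×0.55201 ≈ 0.41367
Color 2 (73,0,21):
  R=73: 73/255≈0.2863 > 0.04045 → ((0.2863+0.055)/1.055)^2.4 ≈ 0.06663
  G=0: 0/255≈0.0000 ≤ 0.04045 → 0.0000/12.92 ≈ 0.00000
  B=21: 21/255≈0.0824 > 0.04045 → ((0.0824+0.055)/1.055)^2.4 ≈ 0.00750
  L2 = 0.2126×0.06663 + 0.7152×0.00000 + 0.0722×0.00750 ≈ 0.01471
Lighter = 0.41367, Darker = 0.01471
Ratio = (L_lighter + 0.05) / (L_darker + 0.05)
Ratio = (0.41367 + 0.05) / (0.01471 + 0.05) = 0.46367 / 0.06471 ≈ 7.1658
Ratio ≈ 7.17:1


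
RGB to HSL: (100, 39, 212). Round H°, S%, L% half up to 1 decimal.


Normalize: R'=100/255≈0.3922, G'=39/255≈0.1529, B'=212/255≈0.8314
Max=212/255, Min=39/255, Δ=Max-Min=173/255
L = (Max+Min)/2 = (212+39)/510 = 251/510 = 0.49215… → L = 49.2%
L ≤ 0.5 → S = Δ/(Max+Min) = 173/(212+39) = 173/251 = 0.68924… → S = 68.9%
(the 1/255 factors cancel in S and H, so raw channel differences can be used)
Max is B' → H = 60 × ((R-G)/Δ + 4) = 60 × ((100-39)/173 + 4)
  61/173 + 4 = 0.3526… + 4 = 4.3526…
  H = 60 × 4.3526… = 261.156…° → H = 261.2°
= HSL(261.2°, 68.9%, 49.2%)


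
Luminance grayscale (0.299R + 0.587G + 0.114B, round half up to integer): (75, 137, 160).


Gray = 0.299×R + 0.587×G + 0.114×B
Gray = 0.299×75 + 0.587×137 + 0.114×160
Gray = 22.425 + 80.419 + 18.240
Gray = 121.084 → round half up → 121
Gray = 121


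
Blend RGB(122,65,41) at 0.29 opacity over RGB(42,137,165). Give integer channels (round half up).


C = α×F + (1-α)×B, with 1-α = 0.71
R: 0.29×122 + 0.71×42 = 35.38 + 29.82 = 65.20 → 65
G: 0.29×65 + 0.71×137 = 18.85 + 97.27 = 116.12 → 116
B: 0.29×41 + 0.71×165 = 11.89 + 117.15 = 129.04 → 129
= RGB(65, 116, 129)


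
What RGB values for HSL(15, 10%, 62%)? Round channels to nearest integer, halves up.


H=15°, S=0.10, L=0.62
C = (1-|2L-1|)×S = (1-|0.24|)×0.10 = 0.076
H' = H/60 = 15/60 ≈ 0.2500; X = C×(1-|H' mod 2 - 1|) = 0.019
m = L - C/2 = 0.62 - 0.038 = 0.582
Sector ⌊H'⌋ = 0 → (R',G',B') = (0.076, 0.019, 0.0)
RGB = ((R'+m)×255, (G'+m)×255, (B'+m)×255) = (167.79, 153.255, 148.41)
Round half up → RGB(168, 153, 148)


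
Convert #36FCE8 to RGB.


36 → 54 (R)
FC → 252 (G)
E8 → 232 (B)
= RGB(54, 252, 232)


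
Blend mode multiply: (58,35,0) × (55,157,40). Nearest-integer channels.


Multiply: C = A×B/255, rounded to nearest integer
R: 58×55/255 = 3190/255 ≈ 12.510 → 13
G: 35×157/255 = 5495/255 ≈ 21.549 → 22
B: 0×40/255 = 0/255 ≈ 0.000 → 0
= RGB(13, 22, 0)


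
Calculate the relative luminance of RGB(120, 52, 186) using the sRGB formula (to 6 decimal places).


Linearize each channel (sRGB transfer function): c = v/255; c_lin = c/12.92 if c ≤ 0.04045, else ((c+0.055)/1.055)^2.4
  R: 120/255 ≈ 0.470588 > 0.04045 → ((0.470588+0.055)/1.055)^2.4 ≈ 0.187821
  G: 52/255 ≈ 0.203922 > 0.04045 → ((0.203922+0.055)/1.055)^2.4 ≈ 0.034340
  B: 186/255 ≈ 0.729412 > 0.04045 → ((0.729412+0.055)/1.055)^2.4 ≈ 0.491021
R_lin = 0.187821, G_lin = 0.034340, B_lin = 0.491021
L = 0.2126×R + 0.7152×G + 0.0722×B
L = 0.2126×0.187821 + 0.7152×0.034340 + 0.0722×0.491021
L ≈ 0.099942


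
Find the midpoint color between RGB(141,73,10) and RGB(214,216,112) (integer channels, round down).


Midpoint: each channel = ⌊(C₁+C₂)/2⌋
R: ⌊(141+214)/2⌋ = 177
G: ⌊(73+216)/2⌋ = 144
B: ⌊(10+112)/2⌋ = 61
= RGB(177, 144, 61)


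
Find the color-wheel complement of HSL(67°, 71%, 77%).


Complement = opposite side of color wheel = hue + 180°
H' = (67 + 180) mod 360 = 247°
S and L unchanged.
= HSL(247°, 71%, 77%)


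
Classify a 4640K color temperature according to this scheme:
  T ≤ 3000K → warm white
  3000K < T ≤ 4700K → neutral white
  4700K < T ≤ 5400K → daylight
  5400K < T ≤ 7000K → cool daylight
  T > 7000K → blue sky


Temperature: 4640K
3000K < 4640K ≤ 4700K → neutral white
Classification: neutral white


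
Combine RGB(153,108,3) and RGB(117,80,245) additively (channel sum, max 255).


Additive: each channel = min(255, C₁+C₂)
R: 153+117 = 270 → 255
G: 108+80 = 188 → 188
B: 3+245 = 248 → 248
= RGB(255, 188, 248)


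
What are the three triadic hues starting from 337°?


Triadic: equally spaced at 120° intervals
H1 = 337°
H2 = (337 + 120) mod 360 = 97°
H3 = (337 + 240) mod 360 = 217°
Triadic = 337°, 97°, 217°


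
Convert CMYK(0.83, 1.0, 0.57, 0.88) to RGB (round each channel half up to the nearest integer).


R = 255 × (1-C) × (1-K) = 255 × 0.17 × 0.12 = 5.202 → 5
G = 255 × (1-M) × (1-K) = 255 × 0.00 × 0.12 = 0
B = 255 × (1-Y) × (1-K) = 255 × 0.43 × 0.12 = 13.158 → 13
= RGB(5, 0, 13)


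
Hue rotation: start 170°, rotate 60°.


New hue = (H + rotation) mod 360
New hue = (170 + 60) mod 360
= 230 mod 360
= 230°


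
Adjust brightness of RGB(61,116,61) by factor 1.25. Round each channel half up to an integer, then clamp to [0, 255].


Multiply each channel by 1.25, round half up, clamp to [0, 255]
R: 61×1.25 = 76.25 → round → 76
G: 116×1.25 = 145
B: 61×1.25 = 76.25 → round → 76
= RGB(76, 145, 76)


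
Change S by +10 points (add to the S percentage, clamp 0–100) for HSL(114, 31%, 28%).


Original S = 31%
Adjustment = +10 percentage points
New S = 31 + (10) = 41
Clamp to [0, 100] → 41
= HSL(114°, 41%, 28%)


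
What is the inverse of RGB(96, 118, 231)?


Invert: (255-R, 255-G, 255-B)
R: 255-96 = 159
G: 255-118 = 137
B: 255-231 = 24
= RGB(159, 137, 24)


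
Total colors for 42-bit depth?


Colors = 2^bits = 2^42
= 4,398,046,511,104 colors


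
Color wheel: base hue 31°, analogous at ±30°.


Base hue: 31°
Left analog: (31 - 30) mod 360 = 1°
Right analog: (31 + 30) mod 360 = 61°
Analogous hues = 1° and 61°


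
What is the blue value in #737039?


Color: #737039
R = 73 = 115
G = 70 = 112
B = 39 = 57
Blue = 57


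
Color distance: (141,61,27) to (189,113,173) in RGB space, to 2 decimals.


d = √[(R₁-R₂)² + (G₁-G₂)² + (B₁-B₂)²]
d = √[(141-189)² + (61-113)² + (27-173)²]
d = √[2304 + 2704 + 21316]
d = √26324
d ≈ 162.25


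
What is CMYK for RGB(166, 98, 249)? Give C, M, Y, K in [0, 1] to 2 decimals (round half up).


R'=166/255≈0.6510, G'=98/255≈0.3843, B'=249/255≈0.9765
K = 1 - max(R',G',B') = 1 - 249/255 = 6/255 = 0.02352… → 0.02
(1-R'-K)/(1-K) simplifies to (max-R)/max with max = 249:
C = (249-166)/249 = 83/249 = 0.33333… → 0.33
M = (249-98)/249 = 151/249 = 0.60642… → 0.61
Y = (249-249)/249 = 0/249 = 0 → 0.00
= CMYK(0.33, 0.61, 0.00, 0.02)


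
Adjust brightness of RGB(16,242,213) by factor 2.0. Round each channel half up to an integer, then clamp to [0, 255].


Multiply each channel by 2.0, round half up, clamp to [0, 255]
R: 16×2.0 = 32
G: 242×2.0 = 484 → clamp → 255
B: 213×2.0 = 426 → clamp → 255
= RGB(32, 255, 255)


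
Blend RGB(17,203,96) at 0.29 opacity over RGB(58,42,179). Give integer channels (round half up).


C = α×F + (1-α)×B, with 1-α = 0.71
R: 0.29×17 + 0.71×58 = 4.93 + 41.18 = 46.11 → 46
G: 0.29×203 + 0.71×42 = 58.87 + 29.82 = 88.69 → 89
B: 0.29×96 + 0.71×179 = 27.84 + 127.09 = 154.93 → 155
= RGB(46, 89, 155)


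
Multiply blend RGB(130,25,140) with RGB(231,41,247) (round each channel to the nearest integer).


Multiply: C = A×B/255, rounded to nearest integer
R: 130×231/255 = 30030/255 ≈ 117.765 → 118
G: 25×41/255 = 1025/255 ≈ 4.020 → 4
B: 140×247/255 = 34580/255 ≈ 135.608 → 136
= RGB(118, 4, 136)


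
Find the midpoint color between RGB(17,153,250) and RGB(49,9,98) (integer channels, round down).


Midpoint: each channel = ⌊(C₁+C₂)/2⌋
R: ⌊(17+49)/2⌋ = 33
G: ⌊(153+9)/2⌋ = 81
B: ⌊(250+98)/2⌋ = 174
= RGB(33, 81, 174)


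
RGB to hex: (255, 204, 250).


R = 255 → FF (hex)
G = 204 → CC (hex)
B = 250 → FA (hex)
Hex = #FFCCFA


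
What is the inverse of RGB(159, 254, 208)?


Invert: (255-R, 255-G, 255-B)
R: 255-159 = 96
G: 255-254 = 1
B: 255-208 = 47
= RGB(96, 1, 47)


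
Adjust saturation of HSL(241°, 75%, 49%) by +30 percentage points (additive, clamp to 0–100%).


Original S = 75%
Adjustment = +30 percentage points
New S = 75 + (30) = 105
Clamp to [0, 100] → 100
= HSL(241°, 100%, 49%)


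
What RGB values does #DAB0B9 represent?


DA → 218 (R)
B0 → 176 (G)
B9 → 185 (B)
= RGB(218, 176, 185)


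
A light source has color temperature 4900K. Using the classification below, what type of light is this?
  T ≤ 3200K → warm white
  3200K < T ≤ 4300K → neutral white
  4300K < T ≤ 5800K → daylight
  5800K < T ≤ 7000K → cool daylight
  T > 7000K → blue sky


Temperature: 4900K
4300K < 4900K ≤ 5800K → daylight
Classification: daylight


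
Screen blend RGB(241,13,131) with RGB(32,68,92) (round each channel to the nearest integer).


Screen: C = 255 - (255-A)×(255-B)/255, rounded to nearest integer
R: 255 - (255-241)×(255-32)/255 = 255 - 3122/255 ≈ 255 - 12.243 = 242.757 → 243
G: 255 - (255-13)×(255-68)/255 = 255 - 45254/255 ≈ 255 - 177.467 = 77.533 → 78
B: 255 - (255-131)×(255-92)/255 = 255 - 20212/255 ≈ 255 - 79.263 = 175.737 → 176
= RGB(243, 78, 176)


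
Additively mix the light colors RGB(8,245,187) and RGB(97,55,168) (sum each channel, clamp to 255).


Additive: each channel = min(255, C₁+C₂)
R: 8+97 = 105 → 105
G: 245+55 = 300 → 255
B: 187+168 = 355 → 255
= RGB(105, 255, 255)


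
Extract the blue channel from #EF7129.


Color: #EF7129
R = EF = 239
G = 71 = 113
B = 29 = 41
Blue = 41


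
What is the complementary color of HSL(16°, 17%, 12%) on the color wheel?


Complement = opposite side of color wheel = hue + 180°
H' = (16 + 180) mod 360 = 196°
S and L unchanged.
= HSL(196°, 17%, 12%)


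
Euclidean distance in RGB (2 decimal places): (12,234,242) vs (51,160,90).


d = √[(R₁-R₂)² + (G₁-G₂)² + (B₁-B₂)²]
d = √[(12-51)² + (234-160)² + (242-90)²]
d = √[1521 + 5476 + 23104]
d = √30101
d ≈ 173.50


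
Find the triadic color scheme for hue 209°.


Triadic: equally spaced at 120° intervals
H1 = 209°
H2 = (209 + 120) mod 360 = 329°
H3 = (209 + 240) mod 360 = 89°
Triadic = 209°, 329°, 89°


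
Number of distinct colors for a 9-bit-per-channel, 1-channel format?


Total bits = 9 bits/channel × 1 channels = 9 bits
Distinct colors = 2^9
= 512 colors


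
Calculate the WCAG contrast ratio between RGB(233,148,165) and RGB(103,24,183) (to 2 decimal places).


Linearize each sRGB channel c=v/255: c/12.92 if c ≤ 0.04045 else ((c+0.055)/1.055)^2.4
L = 0.2126×R_lin + 0.7152×G_lin + 0.0722×B_lin
Color 1 (233,148,165):
  R=233: 233/255≈0.9137 > 0.04045 → ((0.9137+0.055)/1.055)^2.4 ≈ 0.81485
  G=148: 148/255≈0.5804 > 0.04045 → ((0.5804+0.055)/1.055)^2.4 ≈ 0.29614
  B=165: 165/255≈0.6471 > 0.04045 → ((0.6471+0.055)/1.055)^2.4 ≈ 0.37626
  L1 = 0.2126×0.81485 + 0.7152×0.29614 + 0.0722×0.37626 ≈ 0.41220
Color 2 (103,24,183):
  R=103: 103/255≈0.4039 > 0.04045 → ((0.4039+0.055)/1.055)^2.4 ≈ 0.13563
  G=24: 24/255≈0.0941 > 0.04045 → ((0.0941+0.055)/1.055)^2.4 ≈ 0.00913
  B=183: 183/255≈0.7176 > 0.04045 → ((0.7176+0.055)/1.055)^2.4 ≈ 0.47353
  L2 = 0.2126×0.13563 + 0.7152×0.00913 + 0.0722×0.47353 ≈ 0.06956
Lighter = 0.41220, Darker = 0.06956
Ratio = (L_lighter + 0.05) / (L_darker + 0.05)
Ratio = (0.41220 + 0.05) / (0.06956 + 0.05) = 0.46220 / 0.11956 ≈ 3.8659
Ratio ≈ 3.87:1


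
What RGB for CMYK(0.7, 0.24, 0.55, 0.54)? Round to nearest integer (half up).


R = 255 × (1-C) × (1-K) = 255 × 0.30 × 0.46 = 35.19 → 35
G = 255 × (1-M) × (1-K) = 255 × 0.76 × 0.46 = 89.148 → 89
B = 255 × (1-Y) × (1-K) = 255 × 0.45 × 0.46 = 52.785 → 53
= RGB(35, 89, 53)


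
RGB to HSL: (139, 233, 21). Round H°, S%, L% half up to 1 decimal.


Normalize: R'=139/255≈0.5451, G'=233/255≈0.9137, B'=21/255≈0.0824
Max=233/255, Min=21/255, Δ=Max-Min=212/255
L = (Max+Min)/2 = (233+21)/510 = 254/510 = 0.49803… → L = 49.8%
L ≤ 0.5 → S = Δ/(Max+Min) = 212/(233+21) = 212/254 = 0.83464… → S = 83.5%
(the 1/255 factors cancel in S and H, so raw channel differences can be used)
Max is G' → H = 60 × ((B-R)/Δ + 2) = 60 × ((21-139)/212 + 2)
  -118/212 + 2 = -0.5566… + 2 = 1.4433…
  H = 60 × 1.4433… = 86.603…° → H = 86.6°
= HSL(86.6°, 83.5%, 49.8%)


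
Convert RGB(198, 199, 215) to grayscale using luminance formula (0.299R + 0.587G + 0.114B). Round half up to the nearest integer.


Gray = 0.299×R + 0.587×G + 0.114×B
Gray = 0.299×198 + 0.587×199 + 0.114×215
Gray = 59.202 + 116.813 + 24.510
Gray = 200.525 → round half up → 201
Gray = 201


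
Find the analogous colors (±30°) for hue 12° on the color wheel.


Base hue: 12°
Left analog: (12 - 30) mod 360 = 342°
Right analog: (12 + 30) mod 360 = 42°
Analogous hues = 342° and 42°


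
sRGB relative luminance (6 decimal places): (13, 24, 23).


Linearize each channel (sRGB transfer function): c = v/255; c_lin = c/12.92 if c ≤ 0.04045, else ((c+0.055)/1.055)^2.4
  R: 13/255 ≈ 0.050980 > 0.04045 → ((0.050980+0.055)/1.055)^2.4 ≈ 0.004025
  G: 24/255 ≈ 0.094118 > 0.04045 → ((0.094118+0.055)/1.055)^2.4 ≈ 0.009134
  B: 23/255 ≈ 0.090196 > 0.04045 → ((0.090196+0.055)/1.055)^2.4 ≈ 0.008568
R_lin = 0.004025, G_lin = 0.009134, B_lin = 0.008568
L = 0.2126×R + 0.7152×G + 0.0722×B
L = 0.2126×0.004025 + 0.7152×0.009134 + 0.0722×0.008568
L ≈ 0.008007


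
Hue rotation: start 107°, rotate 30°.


New hue = (H + rotation) mod 360
New hue = (107 + 30) mod 360
= 137 mod 360
= 137°


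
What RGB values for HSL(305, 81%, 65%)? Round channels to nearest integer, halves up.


H=305°, S=0.81, L=0.65
C = (1-|2L-1|)×S = (1-|0.30|)×0.81 = 0.567
H' = H/60 = 305/60 ≈ 5.0833; X = C×(1-|H' mod 2 - 1|) = 0.51975
m = L - C/2 = 0.65 - 0.2835 = 0.3665
Sector ⌊H'⌋ = 5 → (R',G',B') = (0.567, 0.0, 0.51975)
RGB = ((R'+m)×255, (G'+m)×255, (B'+m)×255) = (238.0425, 93.4575, 225.99375)
Round half up → RGB(238, 93, 226)


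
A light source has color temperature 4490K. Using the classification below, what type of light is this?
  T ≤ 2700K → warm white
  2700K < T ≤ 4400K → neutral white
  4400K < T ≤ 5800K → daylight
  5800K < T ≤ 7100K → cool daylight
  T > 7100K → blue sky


Temperature: 4490K
4400K < 4490K ≤ 5800K → daylight
Classification: daylight


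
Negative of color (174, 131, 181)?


Invert: (255-R, 255-G, 255-B)
R: 255-174 = 81
G: 255-131 = 124
B: 255-181 = 74
= RGB(81, 124, 74)


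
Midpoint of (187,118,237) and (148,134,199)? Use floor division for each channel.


Midpoint: each channel = ⌊(C₁+C₂)/2⌋
R: ⌊(187+148)/2⌋ = 167
G: ⌊(118+134)/2⌋ = 126
B: ⌊(237+199)/2⌋ = 218
= RGB(167, 126, 218)


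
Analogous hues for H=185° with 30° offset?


Base hue: 185°
Left analog: (185 - 30) mod 360 = 155°
Right analog: (185 + 30) mod 360 = 215°
Analogous hues = 155° and 215°


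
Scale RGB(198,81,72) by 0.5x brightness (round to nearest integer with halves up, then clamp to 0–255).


Multiply each channel by 0.5, round half up, clamp to [0, 255]
R: 198×0.5 = 99
G: 81×0.5 = 40.5 → round → 41
B: 72×0.5 = 36
= RGB(99, 41, 36)


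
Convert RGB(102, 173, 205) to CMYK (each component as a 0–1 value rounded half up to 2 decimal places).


R'=102/255≈0.4000, G'=173/255≈0.6784, B'=205/255≈0.8039
K = 1 - max(R',G',B') = 1 - 205/255 = 50/255 = 0.19607… → 0.20
(1-R'-K)/(1-K) simplifies to (max-R)/max with max = 205:
C = (205-102)/205 = 103/205 = 0.50243… → 0.50
M = (205-173)/205 = 32/205 = 0.15609… → 0.16
Y = (205-205)/205 = 0/205 = 0 → 0.00
= CMYK(0.50, 0.16, 0.00, 0.20)
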